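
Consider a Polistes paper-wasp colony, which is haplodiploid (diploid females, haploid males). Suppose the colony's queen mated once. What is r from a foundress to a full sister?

Haplodiploid full sisters inherit their father's entire haploid genome identically (contributing 1/2) and on average half of their mother's contribution (1/2 · 1/2 = 1/4); r = 1/2 + 1/4 = 3/4.

0.75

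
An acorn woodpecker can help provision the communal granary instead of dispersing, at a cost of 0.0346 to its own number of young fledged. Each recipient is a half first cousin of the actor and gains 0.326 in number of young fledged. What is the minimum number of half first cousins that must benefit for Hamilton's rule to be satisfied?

r to a half first cousin = 1/16 (half first cousins share one grandparent — one path of length 4: r = (1/2)^4 = 1/16).
Hamilton's rule: n·r·B > C  ⇒  n > C/(r·B) = 0.0346/(0.0625·0.326) = 1.698.
The smallest integer exceeding 1.698 is 2.

2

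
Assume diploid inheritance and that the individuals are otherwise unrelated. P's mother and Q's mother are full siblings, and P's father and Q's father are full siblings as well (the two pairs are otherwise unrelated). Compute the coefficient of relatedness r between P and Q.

Independent pedigree routes through distinct common ancestors add.
P and Q are related in two ways: first cousins through their mothers (r = 1/8) and first cousins through their fathers (r = 1/8) — i.e. double first cousins.
r = 1/8 + 1/8 = 1/4 = 0.25.

0.25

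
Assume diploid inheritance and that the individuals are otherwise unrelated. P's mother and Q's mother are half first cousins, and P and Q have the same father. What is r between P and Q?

0.265625

Independent pedigree routes through distinct common ancestors add.
P and Q are related in two ways: half second cousins through their mothers (r = 1/64) and half-sibs through their shared father (r = 1/4).
r = 1/64 + 1/4 = 0.265625.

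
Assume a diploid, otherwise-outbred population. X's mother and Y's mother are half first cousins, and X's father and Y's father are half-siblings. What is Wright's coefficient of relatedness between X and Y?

Independent pedigree routes through distinct common ancestors add.
X and Y are related in two ways: half second cousins through their mothers (r = 1/64) and half first cousins through their fathers (r = 1/16).
r = 1/64 + 1/16 = 5/64 = 0.078125.

0.078125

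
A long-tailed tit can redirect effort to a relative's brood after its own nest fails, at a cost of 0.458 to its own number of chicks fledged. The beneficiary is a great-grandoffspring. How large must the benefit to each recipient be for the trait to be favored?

3.664

r to a great-grandoffspring = 1/8 (three parent–offspring links: r = (1/2)^3 = 1/8).
Hamilton's rule with n recipients of equal r: n·r·B > C, so B > C/(n·r) = 0.458/(1·0.125) = 3.664.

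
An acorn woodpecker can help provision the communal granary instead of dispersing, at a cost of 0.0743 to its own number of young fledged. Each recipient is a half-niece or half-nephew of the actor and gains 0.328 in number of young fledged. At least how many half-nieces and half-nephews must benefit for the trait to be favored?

r to a half-niece or half-nephew = 1/8 (half-aunt/uncle↔niece/nephew: one path of length 3: r = (1/2)^3 = 1/8).
Hamilton's rule: n·r·B > C  ⇒  n > C/(r·B) = 0.0743/(0.125·0.328) = 1.812.
The smallest integer exceeding 1.812 is 2.

2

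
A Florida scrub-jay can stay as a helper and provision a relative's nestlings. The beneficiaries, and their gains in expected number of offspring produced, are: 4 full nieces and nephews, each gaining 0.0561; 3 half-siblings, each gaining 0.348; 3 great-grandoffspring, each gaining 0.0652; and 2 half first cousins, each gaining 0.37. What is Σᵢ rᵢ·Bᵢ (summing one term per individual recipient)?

r to a full niece or nephew = 0.25 (full aunt/uncle↔niece/nephew: two paths of length 3 through the shared grandparent pair: r = 2·(1/2)^3 = 1/4).
r to a half-sibling = 0.25 (half-sibs share one parent — one path of length 2: r = (1/2)^2 = 1/4).
r to a great-grandoffspring = 0.125 (three parent–offspring links: r = (1/2)^3 = 1/8).
r to a half first cousin = 0.0625 (half first cousins share one grandparent — one path of length 4: r = (1/2)^4 = 1/16).
Summing one r·B term per recipient: 4·0.25·0.0561 + 3·0.25·0.348 + 3·0.125·0.0652 + 2·0.0625·0.37 = 0.3878.

0.3878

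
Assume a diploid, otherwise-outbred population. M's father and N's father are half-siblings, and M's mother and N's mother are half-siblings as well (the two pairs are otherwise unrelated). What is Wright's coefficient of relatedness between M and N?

0.125

Wright's path rule: contributions from independent ancestry routes add.
M and N are related in two ways: half first cousins through their fathers (r = 1/16) and half first cousins through their mothers (r = 1/16).
r = 1/16 + 1/16 = 0.125.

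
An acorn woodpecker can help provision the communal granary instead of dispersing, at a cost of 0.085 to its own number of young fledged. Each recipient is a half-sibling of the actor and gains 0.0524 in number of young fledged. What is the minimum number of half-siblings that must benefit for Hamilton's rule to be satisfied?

r to a half-sibling = 1/4 (half-sibs share one parent — one path of length 2: r = (1/2)^2 = 1/4).
Hamilton's rule: n·r·B > C  ⇒  n > C/(r·B) = 0.085/(0.25·0.0524) = 6.489.
The smallest integer exceeding 6.489 is 7.

7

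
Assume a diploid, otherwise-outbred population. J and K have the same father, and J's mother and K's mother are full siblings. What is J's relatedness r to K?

Independent pedigree routes through distinct common ancestors add.
J and K are related in two ways: half-sibs through their shared father (r = 1/4) and first cousins through their mothers (r = 1/8).
r = 1/4 + 1/8 = 3/8 = 0.375.

0.375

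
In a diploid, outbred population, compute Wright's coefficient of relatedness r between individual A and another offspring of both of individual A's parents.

0.5

Each parent–offspring link contributes a factor of 1/2, and independent paths through distinct common ancestors add.
Full sibs share both parents — two paths of length 2: r = 2·(1/2)^2 = 1/2.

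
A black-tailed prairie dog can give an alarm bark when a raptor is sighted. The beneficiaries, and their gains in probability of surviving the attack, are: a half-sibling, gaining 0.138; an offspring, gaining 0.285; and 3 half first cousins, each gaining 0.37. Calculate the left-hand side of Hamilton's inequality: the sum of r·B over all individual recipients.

0.246375

r to a half-sibling = 1/4 (half-sibs share one parent — one path of length 2: r = (1/2)^2 = 1/4).
r to an offspring = 0.5 (one parent–offspring link: r = (1/2)^1 = 1/2).
r to a half first cousin = 1/16 (half first cousins share one grandparent — one path of length 4: r = (1/2)^4 = 1/16).
Summing one r·B term per recipient: 1·0.25·0.138 + 1·0.5·0.285 + 3·0.0625·0.37 = 0.246375.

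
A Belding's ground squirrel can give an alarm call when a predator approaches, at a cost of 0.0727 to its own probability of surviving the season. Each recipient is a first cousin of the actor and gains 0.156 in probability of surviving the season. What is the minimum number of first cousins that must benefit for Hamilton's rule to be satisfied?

r to a first cousin = 0.125 (first cousins share one grandparent pair — two paths of length 4: r = 2·(1/2)^4 = 1/8).
Hamilton's rule: n·r·B > C  ⇒  n > C/(r·B) = 0.0727/(0.125·0.156) = 3.728.
The smallest integer exceeding 3.728 is 4.

4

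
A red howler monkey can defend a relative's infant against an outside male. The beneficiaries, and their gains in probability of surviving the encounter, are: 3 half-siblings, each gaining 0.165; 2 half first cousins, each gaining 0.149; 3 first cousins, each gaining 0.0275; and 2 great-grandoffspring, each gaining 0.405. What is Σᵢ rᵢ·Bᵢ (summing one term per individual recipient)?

r to a half-sibling = 0.25 (half-sibs share one parent — one path of length 2: r = (1/2)^2 = 1/4).
r to a half first cousin = 1/16 (half first cousins share one grandparent — one path of length 4: r = (1/2)^4 = 1/16).
r to a first cousin = 0.125 (first cousins share one grandparent pair — two paths of length 4: r = 2·(1/2)^4 = 1/8).
r to a great-grandoffspring = 1/8 (three parent–offspring links: r = (1/2)^3 = 1/8).
Summing one r·B term per recipient: 3·0.25·0.165 + 2·0.0625·0.149 + 3·0.125·0.0275 + 2·0.125·0.405 = 0.2539375.

0.2539375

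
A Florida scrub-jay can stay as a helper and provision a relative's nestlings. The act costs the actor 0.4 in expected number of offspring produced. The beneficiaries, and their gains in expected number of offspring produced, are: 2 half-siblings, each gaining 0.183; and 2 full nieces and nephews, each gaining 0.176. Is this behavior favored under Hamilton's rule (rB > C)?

No

Hamilton's rule: the trait is favored when the sum of r·B over every recipient exceeds the actor's cost C.
r to a half-sibling = 1/4 (half-sibs share one parent — one path of length 2: r = (1/2)^2 = 1/4).
r to a full niece or nephew = 1/4 (full aunt/uncle↔niece/nephew: two paths of length 3 through the shared grandparent pair: r = 2·(1/2)^3 = 1/4).
Summing one r·B term per recipient: 2·0.25·0.183 + 2·0.25·0.176 = 0.1795.
0.1795 < 0.4: the indirect benefit is less than the cost.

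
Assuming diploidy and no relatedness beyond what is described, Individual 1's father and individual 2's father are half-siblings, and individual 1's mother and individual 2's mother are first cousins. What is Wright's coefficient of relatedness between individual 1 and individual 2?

0.09375

Wright's path rule: contributions from independent ancestry routes add.
Individual 1 and individual 2 are related in two ways: half first cousins through their fathers (r = 1/16) and second cousins through their mothers (r = 1/32).
r = 1/16 + 1/32 = 3/32 = 0.09375.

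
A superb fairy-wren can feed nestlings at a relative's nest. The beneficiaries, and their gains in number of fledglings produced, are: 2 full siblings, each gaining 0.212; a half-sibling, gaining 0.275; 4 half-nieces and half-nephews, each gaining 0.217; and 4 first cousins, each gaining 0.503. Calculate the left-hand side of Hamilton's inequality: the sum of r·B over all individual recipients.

r to a full sibling = 1/2 (full sibs share both parents — two paths of length 2: r = 2·(1/2)^2 = 1/2).
r to a half-sibling = 0.25 (half-sibs share one parent — one path of length 2: r = (1/2)^2 = 1/4).
r to a half-niece or half-nephew = 0.125 (half-aunt/uncle↔niece/nephew: one path of length 3: r = (1/2)^3 = 1/8).
r to a first cousin = 0.125 (first cousins share one grandparent pair — two paths of length 4: r = 2·(1/2)^4 = 1/8).
Summing one r·B term per recipient: 2·0.5·0.212 + 1·0.25·0.275 + 4·0.125·0.217 + 4·0.125·0.503 = 0.64075.

0.64075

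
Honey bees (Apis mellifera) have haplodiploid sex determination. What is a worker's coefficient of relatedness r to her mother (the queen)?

One meiotic link between diploid queen and diploid daughter: r = 1/2.

0.5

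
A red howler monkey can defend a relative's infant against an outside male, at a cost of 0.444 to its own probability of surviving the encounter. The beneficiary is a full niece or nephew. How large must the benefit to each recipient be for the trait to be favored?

1.776

r to a full niece or nephew = 1/4 (full aunt/uncle↔niece/nephew: two paths of length 3 through the shared grandparent pair: r = 2·(1/2)^3 = 1/4).
Hamilton's rule with n recipients of equal r: n·r·B > C, so B > C/(n·r) = 0.444/(1·0.25) = 1.776.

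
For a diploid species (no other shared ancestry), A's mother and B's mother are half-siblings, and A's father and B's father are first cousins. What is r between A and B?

Independent pedigree routes through distinct common ancestors add.
A and B are related in two ways: half first cousins through their mothers (r = 1/16) and second cousins through their fathers (r = 1/32).
r = 1/16 + 1/32 = 3/32 = 0.09375.

0.09375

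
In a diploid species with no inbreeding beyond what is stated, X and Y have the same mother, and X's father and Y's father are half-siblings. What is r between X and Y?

0.3125

Relatedness sums over independent paths through distinct common ancestors.
X and Y are related in two ways: half-sibs through their shared mother (r = 1/4) and half first cousins through their fathers (r = 1/16).
r = 1/4 + 1/16 = 0.3125.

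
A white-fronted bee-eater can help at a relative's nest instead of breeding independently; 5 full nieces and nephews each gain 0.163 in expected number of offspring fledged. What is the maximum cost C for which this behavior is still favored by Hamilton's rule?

0.20375

r to a full niece or nephew = 1/4 (full aunt/uncle↔niece/nephew: two paths of length 3 through the shared grandparent pair: r = 2·(1/2)^3 = 1/4).
Hamilton's rule: n·r·B > C, so the trait is favored while C < n·r·B = 5·0.25·0.163 = 0.20375.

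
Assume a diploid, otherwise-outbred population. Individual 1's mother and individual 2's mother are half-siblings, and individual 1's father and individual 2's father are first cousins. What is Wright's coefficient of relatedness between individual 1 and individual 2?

0.09375

Wright's path rule: contributions from independent ancestry routes add.
Individual 1 and individual 2 are related in two ways: half first cousins through their mothers (r = 1/16) and second cousins through their fathers (r = 1/32).
r = 1/16 + 1/32 = 0.09375.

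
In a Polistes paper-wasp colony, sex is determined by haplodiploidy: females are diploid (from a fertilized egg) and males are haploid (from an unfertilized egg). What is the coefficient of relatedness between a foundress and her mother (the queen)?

0.5

One meiotic link between diploid queen and diploid daughter: r = 1/2.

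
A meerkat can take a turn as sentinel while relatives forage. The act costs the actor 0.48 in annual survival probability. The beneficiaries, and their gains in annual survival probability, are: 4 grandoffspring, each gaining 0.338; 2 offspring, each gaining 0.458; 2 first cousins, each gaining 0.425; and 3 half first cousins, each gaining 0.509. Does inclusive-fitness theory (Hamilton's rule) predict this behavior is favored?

Hamilton's rule: the trait is favored when the sum of r·B over every recipient exceeds the actor's cost C.
r to a grandoffspring = 1/4 (two parent–offspring links: r = (1/2)^2 = 1/4).
r to an offspring = 1/2 (one parent–offspring link: r = (1/2)^1 = 1/2).
r to a first cousin = 0.125 (first cousins share one grandparent pair — two paths of length 4: r = 2·(1/2)^4 = 1/8).
r to a half first cousin = 1/16 (half first cousins share one grandparent — one path of length 4: r = (1/2)^4 = 1/16).
Summing one r·B term per recipient: 4·0.25·0.338 + 2·0.5·0.458 + 2·0.125·0.425 + 3·0.0625·0.509 = 0.9976875.
0.9976875 > 0.48: the indirect benefit exceeds the cost.

Yes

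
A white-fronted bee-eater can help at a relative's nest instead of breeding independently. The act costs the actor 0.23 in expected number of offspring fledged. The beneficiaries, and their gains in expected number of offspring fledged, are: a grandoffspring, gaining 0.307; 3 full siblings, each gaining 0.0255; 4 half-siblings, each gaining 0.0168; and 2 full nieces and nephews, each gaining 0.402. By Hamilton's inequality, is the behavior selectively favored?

Yes

Hamilton's rule: the trait is favored when the sum of r·B over every recipient exceeds the actor's cost C.
r to a grandoffspring = 1/4 (two parent–offspring links: r = (1/2)^2 = 1/4).
r to a full sibling = 0.5 (full sibs share both parents — two paths of length 2: r = 2·(1/2)^2 = 1/2).
r to a half-sibling = 1/4 (half-sibs share one parent — one path of length 2: r = (1/2)^2 = 1/4).
r to a full niece or nephew = 1/4 (full aunt/uncle↔niece/nephew: two paths of length 3 through the shared grandparent pair: r = 2·(1/2)^3 = 1/4).
Summing one r·B term per recipient: 1·0.25·0.307 + 3·0.5·0.0255 + 4·0.25·0.0168 + 2·0.25·0.402 = 0.3328.
0.3328 > 0.23: the indirect benefit exceeds the cost.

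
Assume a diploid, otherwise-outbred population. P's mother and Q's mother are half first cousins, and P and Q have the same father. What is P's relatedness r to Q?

0.265625

Relatedness sums over independent paths through distinct common ancestors.
P and Q are related in two ways: half second cousins through their mothers (r = 1/64) and half-sibs through their shared father (r = 1/4).
r = 1/64 + 1/4 = 17/64 = 0.265625.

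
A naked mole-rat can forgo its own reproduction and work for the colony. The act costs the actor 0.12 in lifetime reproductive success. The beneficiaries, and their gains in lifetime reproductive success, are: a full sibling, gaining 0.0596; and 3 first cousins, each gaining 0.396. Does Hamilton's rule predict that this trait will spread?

Hamilton's rule: the trait is favored when the sum of r·B over every recipient exceeds the actor's cost C.
r to a full sibling = 1/2 (full sibs share both parents — two paths of length 2: r = 2·(1/2)^2 = 1/2).
r to a first cousin = 1/8 (first cousins share one grandparent pair — two paths of length 4: r = 2·(1/2)^4 = 1/8).
Summing one r·B term per recipient: 1·0.5·0.0596 + 3·0.125·0.396 = 0.1783.
0.1783 > 0.12: the indirect benefit exceeds the cost.

Yes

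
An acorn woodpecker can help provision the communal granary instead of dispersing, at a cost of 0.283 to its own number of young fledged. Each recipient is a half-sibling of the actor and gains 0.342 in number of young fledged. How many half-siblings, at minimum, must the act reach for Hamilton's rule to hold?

4

r to a half-sibling = 0.25 (half-sibs share one parent — one path of length 2: r = (1/2)^2 = 1/4).
Hamilton's rule: n·r·B > C  ⇒  n > C/(r·B) = 0.283/(0.25·0.342) = 3.31.
The smallest integer exceeding 3.31 is 4.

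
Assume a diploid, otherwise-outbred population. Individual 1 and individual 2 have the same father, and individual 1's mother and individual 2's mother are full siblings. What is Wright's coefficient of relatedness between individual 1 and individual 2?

0.375

With two independent routes of shared ancestry, r is the sum of the two contributions.
Individual 1 and individual 2 are related in two ways: half-sibs through their shared father (r = 1/4) and first cousins through their mothers (r = 1/8).
r = 1/4 + 1/8 = 0.375.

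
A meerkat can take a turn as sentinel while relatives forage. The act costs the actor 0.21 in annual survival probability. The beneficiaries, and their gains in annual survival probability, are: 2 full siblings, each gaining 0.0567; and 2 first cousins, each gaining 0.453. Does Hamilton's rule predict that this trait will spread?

Hamilton's rule: the trait is favored when the sum of r·B over every recipient exceeds the actor's cost C.
r to a full sibling = 1/2 (full sibs share both parents — two paths of length 2: r = 2·(1/2)^2 = 1/2).
r to a first cousin = 0.125 (first cousins share one grandparent pair — two paths of length 4: r = 2·(1/2)^4 = 1/8).
Summing one r·B term per recipient: 2·0.5·0.0567 + 2·0.125·0.453 = 0.16995.
0.16995 < 0.21: the indirect benefit is less than the cost.

No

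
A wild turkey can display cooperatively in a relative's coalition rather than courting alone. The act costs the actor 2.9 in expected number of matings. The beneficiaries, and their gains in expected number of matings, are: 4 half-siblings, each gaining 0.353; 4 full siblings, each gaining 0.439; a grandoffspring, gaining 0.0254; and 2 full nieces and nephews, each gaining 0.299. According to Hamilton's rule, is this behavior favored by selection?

No

Hamilton's rule: the trait is favored when the sum of r·B over every recipient exceeds the actor's cost C.
r to a half-sibling = 0.25 (half-sibs share one parent — one path of length 2: r = (1/2)^2 = 1/4).
r to a full sibling = 1/2 (full sibs share both parents — two paths of length 2: r = 2·(1/2)^2 = 1/2).
r to a grandoffspring = 0.25 (two parent–offspring links: r = (1/2)^2 = 1/4).
r to a full niece or nephew = 0.25 (full aunt/uncle↔niece/nephew: two paths of length 3 through the shared grandparent pair: r = 2·(1/2)^3 = 1/4).
Summing one r·B term per recipient: 4·0.25·0.353 + 4·0.5·0.439 + 1·0.25·0.0254 + 2·0.25·0.299 = 1.38685.
1.38685 < 2.9: the indirect benefit is less than the cost.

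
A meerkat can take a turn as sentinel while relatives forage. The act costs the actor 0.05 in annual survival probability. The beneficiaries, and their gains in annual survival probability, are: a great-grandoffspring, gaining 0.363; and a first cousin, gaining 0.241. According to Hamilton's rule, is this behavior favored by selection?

Hamilton's rule: the trait is favored when the sum of r·B over every recipient exceeds the actor's cost C.
r to a great-grandoffspring = 0.125 (three parent–offspring links: r = (1/2)^3 = 1/8).
r to a first cousin = 1/8 (first cousins share one grandparent pair — two paths of length 4: r = 2·(1/2)^4 = 1/8).
Summing one r·B term per recipient: 1·0.125·0.363 + 1·0.125·0.241 = 0.0755.
0.0755 > 0.05: the indirect benefit exceeds the cost.

Yes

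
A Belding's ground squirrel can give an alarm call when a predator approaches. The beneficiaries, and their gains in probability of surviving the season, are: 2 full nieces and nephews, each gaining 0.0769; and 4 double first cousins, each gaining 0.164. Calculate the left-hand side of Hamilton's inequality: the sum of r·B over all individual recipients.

r to a full niece or nephew = 1/4 (full aunt/uncle↔niece/nephew: two paths of length 3 through the shared grandparent pair: r = 2·(1/2)^3 = 1/4).
r to a double first cousin = 1/4 (double first cousins share both grandparent pairs — four paths of length 4: r = 4·(1/2)^4 = 1/4).
Summing one r·B term per recipient: 2·0.25·0.0769 + 4·0.25·0.164 = 0.20245.

0.20245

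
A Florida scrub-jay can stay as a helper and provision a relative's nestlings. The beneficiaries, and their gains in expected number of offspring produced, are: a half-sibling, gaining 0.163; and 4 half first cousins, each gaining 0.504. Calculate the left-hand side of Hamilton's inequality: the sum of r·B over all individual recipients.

r to a half-sibling = 1/4 (half-sibs share one parent — one path of length 2: r = (1/2)^2 = 1/4).
r to a half first cousin = 1/16 (half first cousins share one grandparent — one path of length 4: r = (1/2)^4 = 1/16).
Summing one r·B term per recipient: 1·0.25·0.163 + 4·0.0625·0.504 = 0.16675.

0.16675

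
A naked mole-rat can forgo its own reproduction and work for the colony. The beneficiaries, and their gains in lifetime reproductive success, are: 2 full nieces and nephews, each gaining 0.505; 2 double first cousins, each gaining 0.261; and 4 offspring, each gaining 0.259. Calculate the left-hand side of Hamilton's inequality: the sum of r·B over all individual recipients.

r to a full niece or nephew = 0.25 (full aunt/uncle↔niece/nephew: two paths of length 3 through the shared grandparent pair: r = 2·(1/2)^3 = 1/4).
r to a double first cousin = 1/4 (double first cousins share both grandparent pairs — four paths of length 4: r = 4·(1/2)^4 = 1/4).
r to an offspring = 1/2 (one parent–offspring link: r = (1/2)^1 = 1/2).
Summing one r·B term per recipient: 2·0.25·0.505 + 2·0.25·0.261 + 4·0.5·0.259 = 0.901.

0.901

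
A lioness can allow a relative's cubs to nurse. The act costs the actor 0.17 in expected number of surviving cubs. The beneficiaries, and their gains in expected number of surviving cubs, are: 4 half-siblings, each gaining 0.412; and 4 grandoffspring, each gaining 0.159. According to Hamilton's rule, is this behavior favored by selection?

Yes

Hamilton's rule: the trait is favored when the sum of r·B over every recipient exceeds the actor's cost C.
r to a half-sibling = 0.25 (half-sibs share one parent — one path of length 2: r = (1/2)^2 = 1/4).
r to a grandoffspring = 1/4 (two parent–offspring links: r = (1/2)^2 = 1/4).
Summing one r·B term per recipient: 4·0.25·0.412 + 4·0.25·0.159 = 0.571.
0.571 > 0.17: the indirect benefit exceeds the cost.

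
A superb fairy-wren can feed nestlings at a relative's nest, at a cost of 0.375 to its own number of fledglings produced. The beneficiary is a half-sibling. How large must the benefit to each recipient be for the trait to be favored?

r to a half-sibling = 1/4 (half-sibs share one parent — one path of length 2: r = (1/2)^2 = 1/4).
Hamilton's rule with n recipients of equal r: n·r·B > C, so B > C/(n·r) = 0.375/(1·0.25) = 1.5.

1.5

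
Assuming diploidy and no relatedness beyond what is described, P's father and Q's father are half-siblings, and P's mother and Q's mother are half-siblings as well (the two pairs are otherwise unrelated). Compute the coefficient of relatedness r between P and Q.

Relatedness sums over independent paths through distinct common ancestors.
P and Q are related in two ways: half first cousins through their fathers (r = 1/16) and half first cousins through their mothers (r = 1/16).
r = 1/16 + 1/16 = 1/8 = 0.125.

0.125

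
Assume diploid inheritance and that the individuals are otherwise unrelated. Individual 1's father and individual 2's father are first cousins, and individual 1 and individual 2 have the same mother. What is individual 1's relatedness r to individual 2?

0.28125

Relatedness sums over independent paths through distinct common ancestors.
Individual 1 and individual 2 are related in two ways: second cousins through their fathers (r = 1/32) and half-sibs through their shared mother (r = 1/4).
r = 1/32 + 1/4 = 0.28125.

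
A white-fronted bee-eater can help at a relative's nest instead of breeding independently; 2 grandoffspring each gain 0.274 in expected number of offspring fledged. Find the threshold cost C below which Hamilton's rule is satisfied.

r to a grandoffspring = 0.25 (two parent–offspring links: r = (1/2)^2 = 1/4).
Hamilton's rule: n·r·B > C, so the trait is favored while C < n·r·B = 2·0.25·0.274 = 0.137.

0.137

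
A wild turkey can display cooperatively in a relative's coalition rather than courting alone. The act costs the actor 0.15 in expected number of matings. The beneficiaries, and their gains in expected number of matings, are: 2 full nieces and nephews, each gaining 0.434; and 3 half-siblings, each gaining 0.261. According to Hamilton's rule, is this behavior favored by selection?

Yes

Hamilton's rule: the trait is favored when the sum of r·B over every recipient exceeds the actor's cost C.
r to a full niece or nephew = 1/4 (full aunt/uncle↔niece/nephew: two paths of length 3 through the shared grandparent pair: r = 2·(1/2)^3 = 1/4).
r to a half-sibling = 0.25 (half-sibs share one parent — one path of length 2: r = (1/2)^2 = 1/4).
Summing one r·B term per recipient: 2·0.25·0.434 + 3·0.25·0.261 = 0.41275.
0.41275 > 0.15: the indirect benefit exceeds the cost.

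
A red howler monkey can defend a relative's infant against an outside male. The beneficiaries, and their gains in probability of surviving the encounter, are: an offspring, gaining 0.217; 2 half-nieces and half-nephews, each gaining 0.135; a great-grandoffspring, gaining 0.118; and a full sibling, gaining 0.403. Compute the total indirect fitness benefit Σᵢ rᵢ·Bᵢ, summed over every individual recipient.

0.3585

r to an offspring = 1/2 (one parent–offspring link: r = (1/2)^1 = 1/2).
r to a half-niece or half-nephew = 1/8 (half-aunt/uncle↔niece/nephew: one path of length 3: r = (1/2)^3 = 1/8).
r to a great-grandoffspring = 0.125 (three parent–offspring links: r = (1/2)^3 = 1/8).
r to a full sibling = 1/2 (full sibs share both parents — two paths of length 2: r = 2·(1/2)^2 = 1/2).
Summing one r·B term per recipient: 1·0.5·0.217 + 2·0.125·0.135 + 1·0.125·0.118 + 1·0.5·0.403 = 0.3585.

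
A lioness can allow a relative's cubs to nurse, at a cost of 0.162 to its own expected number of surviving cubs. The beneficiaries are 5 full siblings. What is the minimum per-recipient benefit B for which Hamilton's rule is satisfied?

r to a full sibling = 0.5 (full sibs share both parents — two paths of length 2: r = 2·(1/2)^2 = 1/2).
Hamilton's rule with n recipients of equal r: n·r·B > C, so B > C/(n·r) = 0.162/(5·0.5) = 0.0648.

0.0648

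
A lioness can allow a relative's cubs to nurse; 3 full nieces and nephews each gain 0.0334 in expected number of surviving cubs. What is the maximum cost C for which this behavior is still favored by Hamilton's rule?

r to a full niece or nephew = 1/4 (full aunt/uncle↔niece/nephew: two paths of length 3 through the shared grandparent pair: r = 2·(1/2)^3 = 1/4).
Hamilton's rule: n·r·B > C, so the trait is favored while C < n·r·B = 3·0.25·0.0334 = 0.02505.

0.02505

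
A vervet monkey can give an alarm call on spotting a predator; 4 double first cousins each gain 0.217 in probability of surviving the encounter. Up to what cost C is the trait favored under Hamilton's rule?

r to a double first cousin = 0.25 (double first cousins share both grandparent pairs — four paths of length 4: r = 4·(1/2)^4 = 1/4).
Hamilton's rule: n·r·B > C, so the trait is favored while C < n·r·B = 4·0.25·0.217 = 0.217.

0.217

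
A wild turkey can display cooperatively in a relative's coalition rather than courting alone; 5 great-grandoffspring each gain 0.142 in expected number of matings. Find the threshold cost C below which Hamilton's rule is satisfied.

r to a great-grandoffspring = 0.125 (three parent–offspring links: r = (1/2)^3 = 1/8).
Hamilton's rule: n·r·B > C, so the trait is favored while C < n·r·B = 5·0.125·0.142 = 0.08875.

0.08875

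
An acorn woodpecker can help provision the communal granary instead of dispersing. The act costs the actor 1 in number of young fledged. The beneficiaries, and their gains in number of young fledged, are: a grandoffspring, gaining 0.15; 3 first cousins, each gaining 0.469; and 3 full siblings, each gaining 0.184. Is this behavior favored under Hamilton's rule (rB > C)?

Hamilton's rule: the trait is favored when the sum of r·B over every recipient exceeds the actor's cost C.
r to a grandoffspring = 0.25 (two parent–offspring links: r = (1/2)^2 = 1/4).
r to a first cousin = 1/8 (first cousins share one grandparent pair — two paths of length 4: r = 2·(1/2)^4 = 1/8).
r to a full sibling = 0.5 (full sibs share both parents — two paths of length 2: r = 2·(1/2)^2 = 1/2).
Summing one r·B term per recipient: 1·0.25·0.15 + 3·0.125·0.469 + 3·0.5·0.184 = 0.489375.
0.489375 < 1: the indirect benefit is less than the cost.

No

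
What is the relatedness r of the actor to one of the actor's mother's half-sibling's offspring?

Each parent–offspring link contributes a factor of 1/2, and independent paths through distinct common ancestors add.
Half first cousins share one grandparent — one path of length 4: r = (1/2)^4 = 1/16.

0.0625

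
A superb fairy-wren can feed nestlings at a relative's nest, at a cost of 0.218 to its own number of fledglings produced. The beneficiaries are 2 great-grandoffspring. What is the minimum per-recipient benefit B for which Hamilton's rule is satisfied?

r to a great-grandoffspring = 0.125 (three parent–offspring links: r = (1/2)^3 = 1/8).
Hamilton's rule with n recipients of equal r: n·r·B > C, so B > C/(n·r) = 0.218/(2·0.125) = 0.872.

0.872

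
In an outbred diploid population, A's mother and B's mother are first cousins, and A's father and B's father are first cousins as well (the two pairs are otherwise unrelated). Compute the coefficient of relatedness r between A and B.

0.0625

With two independent routes of shared ancestry, r is the sum of the two contributions.
A and B are related in two ways: second cousins through their mothers (r = 1/32) and second cousins through their fathers (r = 1/32).
r = 1/32 + 1/32 = 0.0625.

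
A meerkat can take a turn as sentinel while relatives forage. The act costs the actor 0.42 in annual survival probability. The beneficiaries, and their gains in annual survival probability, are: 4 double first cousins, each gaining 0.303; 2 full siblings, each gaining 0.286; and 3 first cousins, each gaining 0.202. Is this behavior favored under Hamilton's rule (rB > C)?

Hamilton's rule: the trait is favored when the sum of r·B over every recipient exceeds the actor's cost C.
r to a double first cousin = 1/4 (double first cousins share both grandparent pairs — four paths of length 4: r = 4·(1/2)^4 = 1/4).
r to a full sibling = 0.5 (full sibs share both parents — two paths of length 2: r = 2·(1/2)^2 = 1/2).
r to a first cousin = 0.125 (first cousins share one grandparent pair — two paths of length 4: r = 2·(1/2)^4 = 1/8).
Summing one r·B term per recipient: 4·0.25·0.303 + 2·0.5·0.286 + 3·0.125·0.202 = 0.66475.
0.66475 > 0.42: the indirect benefit exceeds the cost.

Yes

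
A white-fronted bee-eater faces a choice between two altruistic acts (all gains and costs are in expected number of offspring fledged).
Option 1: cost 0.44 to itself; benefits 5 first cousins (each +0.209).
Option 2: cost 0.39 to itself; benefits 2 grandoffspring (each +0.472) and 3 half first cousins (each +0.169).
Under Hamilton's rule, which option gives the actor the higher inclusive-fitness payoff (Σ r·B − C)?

Option 2

Option 1: r to a first cousin = 0.125.
Option 1: Σ r·B − C = (5·0.125·0.209) − 0.44 = -0.309375.
Option 2: r to a grandoffspring = 0.25.
Option 2: r to a half first cousin = 0.0625.
Option 2: Σ r·B − C = (2·0.25·0.472 + 3·0.0625·0.169) − 0.39 = -0.1223125.
Option 2 has the higher net inclusive-fitness payoff.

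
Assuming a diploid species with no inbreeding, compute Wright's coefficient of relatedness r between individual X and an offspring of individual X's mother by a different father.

0.25

Each parent–offspring link contributes a factor of 1/2, and independent paths through distinct common ancestors add.
Half-sibs share one parent — one path of length 2: r = (1/2)^2 = 1/4.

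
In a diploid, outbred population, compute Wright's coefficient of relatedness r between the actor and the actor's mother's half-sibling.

Each parent–offspring link contributes a factor of 1/2, and independent paths through distinct common ancestors add.
Half-aunt/uncle↔niece/nephew: one path of length 3: r = (1/2)^3 = 1/8.

0.125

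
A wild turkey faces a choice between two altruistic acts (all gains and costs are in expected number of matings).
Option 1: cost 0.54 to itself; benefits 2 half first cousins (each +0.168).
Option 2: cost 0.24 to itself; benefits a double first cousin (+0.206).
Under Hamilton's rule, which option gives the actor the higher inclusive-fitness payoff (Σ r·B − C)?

Option 2

Option 1: r to a half first cousin = 0.0625.
Option 1: Σ r·B − C = (2·0.0625·0.168) − 0.54 = -0.519.
Option 2: r to a double first cousin = 0.25.
Option 2: Σ r·B − C = (1·0.25·0.206) − 0.24 = -0.1885.
Option 2 has the higher net inclusive-fitness payoff.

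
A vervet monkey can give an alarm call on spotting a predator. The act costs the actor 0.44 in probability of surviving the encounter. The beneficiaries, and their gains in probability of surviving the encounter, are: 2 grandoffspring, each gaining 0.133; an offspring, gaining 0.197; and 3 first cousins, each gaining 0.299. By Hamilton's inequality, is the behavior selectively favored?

No

Hamilton's rule: the trait is favored when the sum of r·B over every recipient exceeds the actor's cost C.
r to a grandoffspring = 0.25 (two parent–offspring links: r = (1/2)^2 = 1/4).
r to an offspring = 0.5 (one parent–offspring link: r = (1/2)^1 = 1/2).
r to a first cousin = 1/8 (first cousins share one grandparent pair — two paths of length 4: r = 2·(1/2)^4 = 1/8).
Summing one r·B term per recipient: 2·0.25·0.133 + 1·0.5·0.197 + 3·0.125·0.299 = 0.277125.
0.277125 < 0.44: the indirect benefit is less than the cost.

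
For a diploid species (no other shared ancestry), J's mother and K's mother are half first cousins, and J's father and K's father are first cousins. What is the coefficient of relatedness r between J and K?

Relatedness sums over independent paths through distinct common ancestors.
J and K are related in two ways: half second cousins through their mothers (r = 1/64) and second cousins through their fathers (r = 1/32).
r = 1/64 + 1/32 = 3/64 = 0.046875.

0.046875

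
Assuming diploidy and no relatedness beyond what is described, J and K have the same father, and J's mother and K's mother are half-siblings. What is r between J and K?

0.3125

Relatedness sums over independent paths through distinct common ancestors.
J and K are related in two ways: half-sibs through their shared father (r = 1/4) and half first cousins through their mothers (r = 1/16).
r = 1/4 + 1/16 = 5/16 = 0.3125.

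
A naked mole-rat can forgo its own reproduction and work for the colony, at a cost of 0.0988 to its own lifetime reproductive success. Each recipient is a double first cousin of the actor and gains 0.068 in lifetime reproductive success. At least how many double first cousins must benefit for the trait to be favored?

6

r to a double first cousin = 0.25 (double first cousins share both grandparent pairs — four paths of length 4: r = 4·(1/2)^4 = 1/4).
Hamilton's rule: n·r·B > C  ⇒  n > C/(r·B) = 0.0988/(0.25·0.068) = 5.812.
The smallest integer exceeding 5.812 is 6.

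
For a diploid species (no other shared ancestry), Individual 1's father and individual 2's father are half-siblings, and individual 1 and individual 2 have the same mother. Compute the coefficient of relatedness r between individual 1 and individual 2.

0.3125

Independent pedigree routes through distinct common ancestors add.
Individual 1 and individual 2 are related in two ways: half first cousins through their fathers (r = 1/16) and half-sibs through their shared mother (r = 1/4).
r = 1/16 + 1/4 = 0.3125.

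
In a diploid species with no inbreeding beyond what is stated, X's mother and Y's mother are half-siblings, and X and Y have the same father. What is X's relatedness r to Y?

Relatedness sums over independent paths through distinct common ancestors.
X and Y are related in two ways: half first cousins through their mothers (r = 1/16) and half-sibs through their shared father (r = 1/4).
r = 1/16 + 1/4 = 0.3125.

0.3125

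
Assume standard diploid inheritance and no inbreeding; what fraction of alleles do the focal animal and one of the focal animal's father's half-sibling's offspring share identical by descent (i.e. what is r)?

0.0625

Each parent–offspring link contributes a factor of 1/2, and independent paths through distinct common ancestors add.
Half first cousins share one grandparent — one path of length 4: r = (1/2)^4 = 1/16.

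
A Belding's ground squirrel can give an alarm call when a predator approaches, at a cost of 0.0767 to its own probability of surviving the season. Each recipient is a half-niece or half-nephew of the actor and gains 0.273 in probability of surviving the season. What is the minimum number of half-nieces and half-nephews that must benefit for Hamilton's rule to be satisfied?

r to a half-niece or half-nephew = 0.125 (half-aunt/uncle↔niece/nephew: one path of length 3: r = (1/2)^3 = 1/8).
Hamilton's rule: n·r·B > C  ⇒  n > C/(r·B) = 0.0767/(0.125·0.273) = 2.248.
The smallest integer exceeding 2.248 is 3.

3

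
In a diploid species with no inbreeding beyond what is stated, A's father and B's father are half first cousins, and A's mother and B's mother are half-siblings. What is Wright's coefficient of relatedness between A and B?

0.078125

Independent pedigree routes through distinct common ancestors add.
A and B are related in two ways: half second cousins through their fathers (r = 1/64) and half first cousins through their mothers (r = 1/16).
r = 1/64 + 1/16 = 5/64 = 0.078125.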